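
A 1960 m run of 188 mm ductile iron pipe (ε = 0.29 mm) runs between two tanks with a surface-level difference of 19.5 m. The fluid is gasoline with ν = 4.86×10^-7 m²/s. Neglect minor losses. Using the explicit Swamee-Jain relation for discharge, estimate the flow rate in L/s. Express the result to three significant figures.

Q ≈ 35.6 L/s

Swamee-Jain (Type II): Q = -0.965·√(gD⁵h_f/L)·ln[ε/(3.7D) + √(3.17ν²L/(gD³h_f))]
√(gD⁵h_f/L) = √(9.81·0.188⁵·19.5/1960) = 0.004788
ε/(3.7D) = 4.17×10^-4; √(3.17ν²L/(gD³h_f)) = 3.40×10^-5
Q = -0.965·0.004788·ln(4.509×10^-4) = 0.03559 m³/s
Check: V = 1.28 m/s, Re = 4.96×10^5, f = 0.02245, h_f = 19.6 m ≈ 19.5 m ✓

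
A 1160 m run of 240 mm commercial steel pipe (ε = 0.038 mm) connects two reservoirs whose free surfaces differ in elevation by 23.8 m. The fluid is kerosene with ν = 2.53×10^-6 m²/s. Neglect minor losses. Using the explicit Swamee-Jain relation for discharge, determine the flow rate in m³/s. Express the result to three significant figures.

Swamee-Jain (Type II): Q = -0.965·√(gD⁵h_f/L)·ln[ε/(3.7D) + √(3.17ν²L/(gD³h_f))]
√(gD⁵h_f/L) = √(9.81·0.240⁵·23.8/1160) = 0.01266
ε/(3.7D) = 4.28×10^-5; √(3.17ν²L/(gD³h_f)) = 8.54×10^-5
Q = -0.965·0.01266·ln(1.282×10^-4) = 0.1095 m³/s
Check: V = 2.42 m/s, Re = 2.30×10^5, f = 0.01652, h_f = 23.8 m ≈ 23.8 m ✓

Q ≈ 0.109 m³/s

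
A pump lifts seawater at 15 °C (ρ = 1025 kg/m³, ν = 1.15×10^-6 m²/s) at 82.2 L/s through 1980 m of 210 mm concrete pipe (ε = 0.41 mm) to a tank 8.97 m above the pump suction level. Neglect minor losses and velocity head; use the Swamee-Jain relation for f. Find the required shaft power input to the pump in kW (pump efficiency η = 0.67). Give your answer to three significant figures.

V = 4Q/(πD²) = 2.373 m/s; Re = 4.33×10^5; ε/D = 0.00195; f = 0.02382
h_f = f(L/D)V²/2g = 64.48 m
Total head H = z + h_f = 8.97 + 64.48 = 73.45 m
P_hyd = ρgQH = 1025·9.81·0.0822·73.45 = 60.71 kW
P_shaft = P_hyd/η = 60.71/0.67 = 90.61 kW

P_shaft ≈ 90.6 kW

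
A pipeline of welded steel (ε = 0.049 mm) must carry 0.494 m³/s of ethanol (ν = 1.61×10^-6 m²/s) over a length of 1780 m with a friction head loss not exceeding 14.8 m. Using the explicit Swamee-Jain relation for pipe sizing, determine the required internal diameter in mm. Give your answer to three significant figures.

Swamee-Jain (Type III): D = 0.66·[ε^1.25·(LQ²/(gh_f))^4.75 + ν·Q^9.4·(L/(gh_f))^5.2]^0.04
LQ²/(gh_f) = 2.992; L/(gh_f) = 12.26
Term 1 = ε^1.25·(…)^4.75 = 7.47×10^-4; Term 2 = ν·Q^9.4·(…)^5.2 = 9.73×10^-4
D = 0.66·(7.47×10^-4 + 9.73×10^-4)^0.04 = 0.5116 m = 512 mm
Check: V = 2.40 m/s, Re = 7.64×10^5, f = 0.01378, h_f = 14.1 m ≈ 14.8 m ✓

D ≈ 512 mm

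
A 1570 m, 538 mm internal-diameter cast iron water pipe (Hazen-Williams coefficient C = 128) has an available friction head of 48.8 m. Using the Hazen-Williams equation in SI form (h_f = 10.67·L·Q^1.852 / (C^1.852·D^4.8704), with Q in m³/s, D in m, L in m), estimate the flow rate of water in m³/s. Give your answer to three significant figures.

Rearranging: Q = [h_f·C^1.852·D^4.8704 / (10.67·L)]^(1/1.852)
Q = [48.8·128^1.852·0.538^4.8704 / (10.67·1570)]^0.540 = 1.072 m³/s

Q ≈ 1.07 m³/s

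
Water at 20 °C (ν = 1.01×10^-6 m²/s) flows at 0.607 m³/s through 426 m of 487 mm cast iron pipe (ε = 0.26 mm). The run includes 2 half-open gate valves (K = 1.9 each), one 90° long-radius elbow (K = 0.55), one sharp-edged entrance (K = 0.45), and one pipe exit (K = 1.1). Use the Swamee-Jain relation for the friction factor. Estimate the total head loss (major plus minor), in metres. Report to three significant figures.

V = 4Q/(πD²) = 3.259 m/s; V²/2g = 0.5412 m
Re = 1.57×10^6, ε/D = 5.34×10^-4 → f = 0.01734 (Swamee-Jain)
Major: h_f = f(L/D)·V²/2g = 0.01734·874.7·0.5412 = 8.209 m
Minor: ΣK = 5.90; h_m = ΣK·V²/2g = 3.193 m
Total H_L = 8.209 + 3.193 = 11.40 m

H_L ≈ 11.4 m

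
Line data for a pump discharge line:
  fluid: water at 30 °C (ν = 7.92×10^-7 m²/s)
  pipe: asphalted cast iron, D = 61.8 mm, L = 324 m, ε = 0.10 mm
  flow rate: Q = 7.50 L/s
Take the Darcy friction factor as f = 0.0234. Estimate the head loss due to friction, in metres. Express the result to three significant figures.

h_f ≈ 39.1 m

V = 4Q/(πD²) = 4·0.00750/(π·0.0618²) = 2.500 m/s
h_f = f(L/D)V²/(2g) = 0.02340·(324/0.0618)·2.500²/(2·9.81) = 39.09 m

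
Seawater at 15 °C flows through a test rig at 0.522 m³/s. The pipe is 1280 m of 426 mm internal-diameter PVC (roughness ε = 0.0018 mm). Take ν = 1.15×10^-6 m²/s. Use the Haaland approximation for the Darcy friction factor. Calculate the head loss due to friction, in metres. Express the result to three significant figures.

h_f ≈ 22.8 m

V = 4Q/(πD²) = 4·0.522/(π·0.426²) = 3.662 m/s
Re = VD/ν = 3.662·0.426/1.15×10^-6 = 1.36×10^6 → turbulent
ε/D = 0.0018/426 = 4.23×10^-6
Haaland: f = 0.01110
h_f = f(L/D)V²/(2g) = 0.01110·(1280/0.426)·3.662²/(2·9.81) = 22.81 m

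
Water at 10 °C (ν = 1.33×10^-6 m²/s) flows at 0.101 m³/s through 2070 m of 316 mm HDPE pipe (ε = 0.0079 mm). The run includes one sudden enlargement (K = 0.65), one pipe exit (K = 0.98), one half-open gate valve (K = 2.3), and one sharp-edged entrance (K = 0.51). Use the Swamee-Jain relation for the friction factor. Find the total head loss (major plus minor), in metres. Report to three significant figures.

V = 4Q/(πD²) = 1.288 m/s; V²/2g = 0.08453 m
Re = 3.06×10^5, ε/D = 2.50×10^-5 → f = 0.01461 (Swamee-Jain)
Major: h_f = f(L/D)·V²/2g = 0.01461·6551·0.08453 = 8.092 m
Minor: ΣK = 4.44; h_m = ΣK·V²/2g = 0.3753 m
Total H_L = 8.092 + 0.3753 = 8.467 m

H_L ≈ 8.47 m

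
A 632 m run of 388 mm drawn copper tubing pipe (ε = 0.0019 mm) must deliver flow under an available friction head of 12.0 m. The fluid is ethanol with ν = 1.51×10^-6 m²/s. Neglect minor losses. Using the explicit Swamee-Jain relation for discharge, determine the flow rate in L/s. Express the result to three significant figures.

Q ≈ 411 L/s

Swamee-Jain (Type II): Q = -0.965·√(gD⁵h_f/L)·ln[ε/(3.7D) + √(3.17ν²L/(gD³h_f))]
√(gD⁵h_f/L) = √(9.81·0.388⁵·12.0/632) = 0.04047
ε/(3.7D) = 1.32×10^-6; √(3.17ν²L/(gD³h_f)) = 2.58×10^-5
Q = -0.965·0.04047·ln(2.710×10^-5) = 0.4107 m³/s
Check: V = 3.47 m/s, Re = 8.93×10^5, f = 0.01195, h_f = 12.0 m ≈ 12.0 m ✓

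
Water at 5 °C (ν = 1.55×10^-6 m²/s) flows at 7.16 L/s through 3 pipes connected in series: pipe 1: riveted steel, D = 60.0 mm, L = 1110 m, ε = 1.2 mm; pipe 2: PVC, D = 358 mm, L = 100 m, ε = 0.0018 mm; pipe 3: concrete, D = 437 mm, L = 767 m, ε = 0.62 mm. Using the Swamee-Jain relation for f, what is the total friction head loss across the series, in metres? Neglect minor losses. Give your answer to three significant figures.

H ≈ 298 m

Pipe 1: V = 2.532 m/s, Re = 9.80×10^4, ε/D = 0.0200, f = 0.04927, h_1 = f(L/D)V²/2g = 297.9 m
Pipe 2: V = 0.07113 m/s, Re = 1.64×10^4, ε/D = 5.03×10^-6, f = 0.02715, h_2 = f(L/D)V²/2g = 0.001956 m
Pipe 3: V = 0.04774 m/s, Re = 1.35×10^4, ε/D = 0.00142, f = 0.03127, h_3 = f(L/D)V²/2g = 0.006374 m
Series → Q common, losses add: H = Σh = 297.9 m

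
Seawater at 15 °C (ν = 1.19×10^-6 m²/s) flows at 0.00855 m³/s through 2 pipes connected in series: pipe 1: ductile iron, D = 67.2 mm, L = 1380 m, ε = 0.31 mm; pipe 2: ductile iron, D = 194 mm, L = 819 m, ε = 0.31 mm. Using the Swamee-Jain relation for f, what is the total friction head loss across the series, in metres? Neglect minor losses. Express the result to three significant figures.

H ≈ 187 m

Pipe 1: V = 2.411 m/s, Re = 1.36×10^5, ε/D = 0.00461, f = 0.03059, h_1 = f(L/D)V²/2g = 186.1 m
Pipe 2: V = 0.2892 m/s, Re = 4.72×10^4, ε/D = 0.00160, f = 0.02596, h_2 = f(L/D)V²/2g = 0.4674 m
Series → Q common, losses add: H = Σh = 186.5 m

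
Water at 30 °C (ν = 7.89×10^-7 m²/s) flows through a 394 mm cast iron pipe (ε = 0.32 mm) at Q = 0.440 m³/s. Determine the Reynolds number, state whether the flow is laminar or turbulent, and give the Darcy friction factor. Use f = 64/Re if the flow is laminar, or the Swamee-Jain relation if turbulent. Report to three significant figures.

Re ≈ 1.80×10^6; turbulent; f ≈ 0.0189

V = 4Q/(πD²) = 3.609 m/s
Re = VD/ν = 3.609·0.394/7.89×10^-7 = 1.80×10^6
Re > 4000 → turbulent; ε/D = 8.12×10^-4
Swamee-Jain: f = 0.01894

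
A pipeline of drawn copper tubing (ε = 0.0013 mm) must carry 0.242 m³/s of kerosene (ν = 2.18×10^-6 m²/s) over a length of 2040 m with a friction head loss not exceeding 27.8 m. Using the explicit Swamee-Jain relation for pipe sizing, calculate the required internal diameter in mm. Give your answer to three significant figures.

D ≈ 349 mm

Swamee-Jain (Type III): D = 0.66·[ε^1.25·(LQ²/(gh_f))^4.75 + ν·Q^9.4·(L/(gh_f))^5.2]^0.04
LQ²/(gh_f) = 0.4381; L/(gh_f) = 7.480
Term 1 = ε^1.25·(…)^4.75 = 8.71×10^-10; Term 2 = ν·Q^9.4·(…)^5.2 = 1.23×10^-7
D = 0.66·(8.71×10^-10 + 1.23×10^-7)^0.04 = 0.3494 m = 349 mm
Check: V = 2.52 m/s, Re = 4.05×10^5, f = 0.01365, h_f = 25.9 m ≈ 27.8 m ✓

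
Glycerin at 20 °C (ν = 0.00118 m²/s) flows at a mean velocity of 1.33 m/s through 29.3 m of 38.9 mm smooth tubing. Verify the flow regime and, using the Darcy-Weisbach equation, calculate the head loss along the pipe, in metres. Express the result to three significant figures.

h_f ≈ 99.1 m

Re = VD/ν = 1.33·0.03890/0.00118 = 43.8 → laminar (Re < 2300)
f = 64/Re = 1.460
h_f = f(L/D)V²/(2g) = 1.460·(29.3/0.03890)·1.33²/(2·9.81) = 99.12 m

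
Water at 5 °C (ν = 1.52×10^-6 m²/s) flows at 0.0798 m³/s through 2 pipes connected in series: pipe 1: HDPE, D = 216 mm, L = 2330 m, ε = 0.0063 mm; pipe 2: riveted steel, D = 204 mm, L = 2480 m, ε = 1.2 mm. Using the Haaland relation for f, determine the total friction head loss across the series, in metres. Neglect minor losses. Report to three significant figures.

Pipe 1: V = 2.178 m/s, Re = 3.09×10^5, ε/D = 2.92×10^-5, f = 0.01451, h_1 = f(L/D)V²/2g = 37.84 m
Pipe 2: V = 2.441 m/s, Re = 3.28×10^5, ε/D = 0.00588, f = 0.03222, h_2 = f(L/D)V²/2g = 119.0 m
Series → Q common, losses add: H = Σh = 156.8 m

H ≈ 157 m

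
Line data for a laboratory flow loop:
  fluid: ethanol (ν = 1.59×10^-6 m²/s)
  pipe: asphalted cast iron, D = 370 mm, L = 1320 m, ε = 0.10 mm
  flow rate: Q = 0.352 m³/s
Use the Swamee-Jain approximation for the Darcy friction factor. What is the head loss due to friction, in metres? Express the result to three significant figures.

h_f ≈ 30.6 m

V = 4Q/(πD²) = 4·0.352/(π·0.370²) = 3.274 m/s
Re = VD/ν = 3.274·0.370/1.59×10^-6 = 7.62×10^5 → turbulent
ε/D = 0.10/370 = 2.70×10^-4
Swamee-Jain: f = 0.01570
h_f = f(L/D)V²/(2g) = 0.01570·(1320/0.370)·3.274²/(2·9.81) = 30.60 m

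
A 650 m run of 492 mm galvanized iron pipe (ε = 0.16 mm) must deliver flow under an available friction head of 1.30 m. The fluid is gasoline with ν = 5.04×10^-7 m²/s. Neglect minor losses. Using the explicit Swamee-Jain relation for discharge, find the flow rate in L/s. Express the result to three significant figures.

Q ≈ 210 L/s

Swamee-Jain (Type II): Q = -0.965·√(gD⁵h_f/L)·ln[ε/(3.7D) + √(3.17ν²L/(gD³h_f))]
√(gD⁵h_f/L) = √(9.81·0.492⁵·1.30/650) = 0.02378
ε/(3.7D) = 8.79×10^-5; √(3.17ν²L/(gD³h_f)) = 1.86×10^-5
Q = -0.965·0.02378·ln(1.065×10^-4) = 0.2099 m³/s
Check: V = 1.10 m/s, Re = 1.08×10^6, f = 0.01593, h_f = 1.31 m ≈ 1.30 m ✓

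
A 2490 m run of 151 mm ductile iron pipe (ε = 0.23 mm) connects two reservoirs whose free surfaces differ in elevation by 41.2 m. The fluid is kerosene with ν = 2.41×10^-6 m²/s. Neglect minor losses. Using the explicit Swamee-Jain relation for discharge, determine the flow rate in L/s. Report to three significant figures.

Q ≈ 25.6 L/s

Swamee-Jain (Type II): Q = -0.965·√(gD⁵h_f/L)·ln[ε/(3.7D) + √(3.17ν²L/(gD³h_f))]
√(gD⁵h_f/L) = √(9.81·0.151⁵·41.2/2490) = 0.003570
ε/(3.7D) = 4.12×10^-4; √(3.17ν²L/(gD³h_f)) = 1.82×10^-4
Q = -0.965·0.003570·ln(5.932×10^-4) = 0.02559 m³/s
Check: V = 1.43 m/s, Re = 8.95×10^4, f = 0.02421, h_f = 41.6 m ≈ 41.2 m ✓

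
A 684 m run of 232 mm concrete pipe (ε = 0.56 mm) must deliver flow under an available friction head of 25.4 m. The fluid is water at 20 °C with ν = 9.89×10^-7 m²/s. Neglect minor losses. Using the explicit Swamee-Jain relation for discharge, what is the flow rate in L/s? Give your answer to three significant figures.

Swamee-Jain (Type II): Q = -0.965·√(gD⁵h_f/L)·ln[ε/(3.7D) + √(3.17ν²L/(gD³h_f))]
√(gD⁵h_f/L) = √(9.81·0.232⁵·25.4/684) = 0.01565
ε/(3.7D) = 6.52×10^-4; √(3.17ν²L/(gD³h_f)) = 2.61×10^-5
Q = -0.965·0.01565·ln(6.785×10^-4) = 0.1102 m³/s
Check: V = 2.61 m/s, Re = 6.11×10^5, f = 0.02500, h_f = 25.5 m ≈ 25.4 m ✓

Q ≈ 110 L/s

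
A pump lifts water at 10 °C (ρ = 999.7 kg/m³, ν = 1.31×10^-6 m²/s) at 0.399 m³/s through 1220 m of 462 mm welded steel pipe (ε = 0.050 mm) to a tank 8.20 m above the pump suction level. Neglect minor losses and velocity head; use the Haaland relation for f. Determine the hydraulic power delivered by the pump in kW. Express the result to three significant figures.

P_hyd ≈ 72.8 kW

V = 4Q/(πD²) = 2.380 m/s; Re = 8.39×10^5; ε/D = 1.08×10^-4; f = 0.01364
h_f = f(L/D)V²/2g = 10.40 m
Total head H = z + h_f = 8.20 + 10.40 = 18.60 m
P_hyd = ρgQH = 999.7·9.81·0.399·18.60 = 72.78 kW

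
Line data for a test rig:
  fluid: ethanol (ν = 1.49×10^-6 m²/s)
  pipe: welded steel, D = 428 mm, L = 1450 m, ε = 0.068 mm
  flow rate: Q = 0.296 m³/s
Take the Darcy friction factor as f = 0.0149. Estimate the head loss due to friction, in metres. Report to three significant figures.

V = 4Q/(πD²) = 4·0.296/(π·0.428²) = 2.057 m/s
h_f = f(L/D)V²/(2g) = 0.01490·(1450/0.428)·2.057²/(2·9.81) = 10.89 m

h_f ≈ 10.9 m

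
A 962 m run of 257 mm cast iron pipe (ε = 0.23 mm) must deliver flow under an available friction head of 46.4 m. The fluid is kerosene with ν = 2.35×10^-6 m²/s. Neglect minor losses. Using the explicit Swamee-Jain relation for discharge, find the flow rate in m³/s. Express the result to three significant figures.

Swamee-Jain (Type II): Q = -0.965·√(gD⁵h_f/L)·ln[ε/(3.7D) + √(3.17ν²L/(gD³h_f))]
√(gD⁵h_f/L) = √(9.81·0.257⁵·46.4/962) = 0.02303
ε/(3.7D) = 2.42×10^-4; √(3.17ν²L/(gD³h_f)) = 4.67×10^-5
Q = -0.965·0.02303·ln(2.886×10^-4) = 0.1812 m³/s
Check: V = 3.49 m/s, Re = 3.82×10^5, f = 0.02008, h_f = 46.7 m ≈ 46.4 m ✓

Q ≈ 0.181 m³/s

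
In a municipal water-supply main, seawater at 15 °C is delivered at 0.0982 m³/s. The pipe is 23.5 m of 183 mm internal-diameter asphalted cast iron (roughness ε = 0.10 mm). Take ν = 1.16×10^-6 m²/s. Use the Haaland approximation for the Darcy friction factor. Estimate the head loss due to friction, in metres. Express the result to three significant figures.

V = 4Q/(πD²) = 4·0.0982/(π·0.183²) = 3.734 m/s
Re = VD/ν = 3.734·0.183/1.16×10^-6 = 5.89×10^5 → turbulent
ε/D = 0.10/183 = 5.46×10^-4
Haaland: f = 0.01775
h_f = f(L/D)V²/(2g) = 0.01775·(23.5/0.183)·3.734²/(2·9.81) = 1.620 m

h_f ≈ 1.62 m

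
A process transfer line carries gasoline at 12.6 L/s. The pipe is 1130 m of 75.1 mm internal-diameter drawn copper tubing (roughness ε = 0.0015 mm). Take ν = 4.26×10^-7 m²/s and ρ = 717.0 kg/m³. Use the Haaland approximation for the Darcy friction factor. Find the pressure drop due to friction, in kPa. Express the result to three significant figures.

Δp ≈ 580 kPa

V = 4Q/(πD²) = 4·0.0126/(π·0.0751²) = 2.844 m/s
Re = VD/ν = 2.844·0.0751/4.26×10^-7 = 5.01×10^5 → turbulent
ε/D = 0.0015/75.1 = 2.00×10^-5
Haaland: f = 0.01329
h_f = f(L/D)V²/(2g) = 0.01329·(1130/0.0751)·2.844²/(2·9.81) = 82.48 m
Δp = ρg·h_f = 717.0·9.81·82.48 = 580.1 kPa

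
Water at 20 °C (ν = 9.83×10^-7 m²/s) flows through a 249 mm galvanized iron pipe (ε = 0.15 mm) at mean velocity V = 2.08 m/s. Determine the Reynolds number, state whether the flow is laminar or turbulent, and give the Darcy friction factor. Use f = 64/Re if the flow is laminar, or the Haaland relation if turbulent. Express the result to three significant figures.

Re = VD/ν = 2.080·0.249/9.83×10^-7 = 5.27×10^5
Re > 4000 → turbulent; ε/D = 6.02×10^-4
Haaland: f = 0.01816

Re ≈ 5.27×10^5; turbulent; f ≈ 0.0182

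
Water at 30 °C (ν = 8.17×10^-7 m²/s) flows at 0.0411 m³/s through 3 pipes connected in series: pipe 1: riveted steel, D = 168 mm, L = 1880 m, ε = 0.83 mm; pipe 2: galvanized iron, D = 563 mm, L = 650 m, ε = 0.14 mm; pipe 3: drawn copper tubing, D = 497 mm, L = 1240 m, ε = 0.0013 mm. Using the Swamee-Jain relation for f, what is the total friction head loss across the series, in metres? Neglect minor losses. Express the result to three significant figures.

H ≈ 60.2 m

Pipe 1: V = 1.854 m/s, Re = 3.81×10^5, ε/D = 0.00494, f = 0.03063, h_1 = f(L/D)V²/2g = 60.05 m
Pipe 2: V = 0.1651 m/s, Re = 1.14×10^5, ε/D = 2.49×10^-4, f = 0.01886, h_2 = f(L/D)V²/2g = 0.03025 m
Pipe 3: V = 0.2119 m/s, Re = 1.29×10^5, ε/D = 2.62×10^-6, f = 0.01697, h_3 = f(L/D)V²/2g = 0.09686 m
Series → Q common, losses add: H = Σh = 60.18 m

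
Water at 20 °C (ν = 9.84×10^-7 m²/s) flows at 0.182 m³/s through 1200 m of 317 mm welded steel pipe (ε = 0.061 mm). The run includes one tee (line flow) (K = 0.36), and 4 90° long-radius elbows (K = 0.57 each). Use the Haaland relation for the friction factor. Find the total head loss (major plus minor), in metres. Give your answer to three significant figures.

H_L ≈ 15.9 m

V = 4Q/(πD²) = 2.306 m/s; V²/2g = 0.2710 m
Re = 7.43×10^5, ε/D = 1.92×10^-4 → f = 0.01477 (Haaland)
Major: h_f = f(L/D)·V²/2g = 0.01477·3785·0.2710 = 15.16 m
Minor: ΣK = 2.64; h_m = ΣK·V²/2g = 0.7155 m
Total H_L = 15.16 + 0.7155 = 15.87 m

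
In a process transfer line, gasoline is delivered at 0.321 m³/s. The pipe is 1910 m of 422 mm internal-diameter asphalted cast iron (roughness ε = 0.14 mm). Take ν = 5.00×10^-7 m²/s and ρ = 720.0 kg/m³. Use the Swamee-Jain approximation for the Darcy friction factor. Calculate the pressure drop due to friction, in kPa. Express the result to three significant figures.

V = 4Q/(πD²) = 4·0.321/(π·0.422²) = 2.295 m/s
Re = VD/ν = 2.295·0.422/5.00×10^-7 = 1.94×10^6 → turbulent
ε/D = 0.14/422 = 3.32×10^-4
Swamee-Jain: f = 0.01570
h_f = f(L/D)V²/(2g) = 0.01570·(1910/0.422)·2.295²/(2·9.81) = 19.08 m
Δp = ρg·h_f = 720.0·9.81·19.08 = 134.8 kPa

Δp ≈ 135 kPa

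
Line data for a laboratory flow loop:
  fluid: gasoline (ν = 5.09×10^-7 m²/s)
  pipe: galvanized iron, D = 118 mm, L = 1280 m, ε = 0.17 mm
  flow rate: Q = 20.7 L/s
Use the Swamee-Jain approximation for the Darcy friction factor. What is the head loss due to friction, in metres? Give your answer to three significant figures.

V = 4Q/(πD²) = 4·0.0207/(π·0.118²) = 1.893 m/s
Re = VD/ν = 1.893·0.118/5.09×10^-7 = 4.39×10^5 → turbulent
ε/D = 0.17/118 = 0.00144
Swamee-Jain: f = 0.02215
h_f = f(L/D)V²/(2g) = 0.02215·(1280/0.118)·1.893²/(2·9.81) = 43.89 m

h_f ≈ 43.9 m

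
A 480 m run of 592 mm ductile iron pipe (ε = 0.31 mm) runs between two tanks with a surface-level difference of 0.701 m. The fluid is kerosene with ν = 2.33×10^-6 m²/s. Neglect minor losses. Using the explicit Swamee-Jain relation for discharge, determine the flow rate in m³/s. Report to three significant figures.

Q ≈ 0.263 m³/s

Swamee-Jain (Type II): Q = -0.965·√(gD⁵h_f/L)·ln[ε/(3.7D) + √(3.17ν²L/(gD³h_f))]
√(gD⁵h_f/L) = √(9.81·0.592⁵·0.701/480) = 0.03228
ε/(3.7D) = 1.42×10^-4; √(3.17ν²L/(gD³h_f)) = 7.61×10^-5
Q = -0.965·0.03228·ln(2.176×10^-4) = 0.2626 m³/s
Check: V = 0.954 m/s, Re = 2.42×10^5, f = 0.01875, h_f = 0.706 m ≈ 0.701 m ✓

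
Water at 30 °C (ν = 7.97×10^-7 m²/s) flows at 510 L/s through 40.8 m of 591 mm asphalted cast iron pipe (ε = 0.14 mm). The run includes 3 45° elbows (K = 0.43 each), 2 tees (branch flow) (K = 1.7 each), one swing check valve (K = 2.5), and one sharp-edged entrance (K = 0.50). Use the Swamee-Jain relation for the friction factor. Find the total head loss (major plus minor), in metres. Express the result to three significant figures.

V = 4Q/(πD²) = 1.859 m/s; V²/2g = 0.1762 m
Re = 1.38×10^6, ε/D = 2.37×10^-4 → f = 0.01494 (Swamee-Jain)
Major: h_f = f(L/D)·V²/2g = 0.01494·69.04·0.1762 = 0.1817 m
Minor: ΣK = 7.69; h_m = ΣK·V²/2g = 1.355 m
Total H_L = 0.1817 + 1.355 = 1.536 m

H_L ≈ 1.54 m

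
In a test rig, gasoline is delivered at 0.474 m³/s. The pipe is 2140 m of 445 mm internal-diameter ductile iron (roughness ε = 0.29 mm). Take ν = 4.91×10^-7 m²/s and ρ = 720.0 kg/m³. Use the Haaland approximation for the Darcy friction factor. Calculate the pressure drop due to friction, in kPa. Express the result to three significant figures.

V = 4Q/(πD²) = 4·0.474/(π·0.445²) = 3.048 m/s
Re = VD/ν = 3.048·0.445/4.91×10^-7 = 2.76×10^6 → turbulent
ε/D = 0.29/445 = 6.52×10^-4
Haaland: f = 0.01791
h_f = f(L/D)V²/(2g) = 0.01791·(2140/0.445)·3.048²/(2·9.81) = 40.77 m
Δp = ρg·h_f = 720.0·9.81·40.77 = 288.0 kPa

Δp ≈ 288 kPa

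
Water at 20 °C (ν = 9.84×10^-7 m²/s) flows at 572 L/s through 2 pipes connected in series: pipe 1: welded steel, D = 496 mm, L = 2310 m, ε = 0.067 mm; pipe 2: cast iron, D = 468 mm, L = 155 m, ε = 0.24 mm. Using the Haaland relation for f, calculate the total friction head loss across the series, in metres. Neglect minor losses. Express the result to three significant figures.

H ≈ 31.3 m

Pipe 1: V = 2.960 m/s, Re = 1.49×10^6, ε/D = 1.35×10^-4, f = 0.01349, h_1 = f(L/D)V²/2g = 28.07 m
Pipe 2: V = 3.325 m/s, Re = 1.58×10^6, ε/D = 5.13×10^-4, f = 0.01711, h_2 = f(L/D)V²/2g = 3.193 m
Series → Q common, losses add: H = Σh = 31.26 m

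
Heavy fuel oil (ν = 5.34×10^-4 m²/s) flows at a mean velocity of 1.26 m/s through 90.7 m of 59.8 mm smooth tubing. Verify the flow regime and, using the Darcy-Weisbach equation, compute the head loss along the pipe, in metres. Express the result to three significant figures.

h_f ≈ 55.7 m

Re = VD/ν = 1.26·0.05980/5.34×10^-4 = 141 → laminar (Re < 2300)
f = 64/Re = 0.4536
h_f = f(L/D)V²/(2g) = 0.4536·(90.7/0.05980)·1.26²/(2·9.81) = 55.67 m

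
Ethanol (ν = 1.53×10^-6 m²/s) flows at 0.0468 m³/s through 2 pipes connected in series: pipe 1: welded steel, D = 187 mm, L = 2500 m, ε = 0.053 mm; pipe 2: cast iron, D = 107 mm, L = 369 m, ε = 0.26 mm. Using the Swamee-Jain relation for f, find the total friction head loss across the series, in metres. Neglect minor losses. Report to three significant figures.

Pipe 1: V = 1.704 m/s, Re = 2.08×10^5, ε/D = 2.83×10^-4, f = 0.01760, h_1 = f(L/D)V²/2g = 34.83 m
Pipe 2: V = 5.205 m/s, Re = 3.64×10^5, ε/D = 0.00243, f = 0.02525, h_2 = f(L/D)V²/2g = 120.2 m
Series → Q common, losses add: H = Σh = 155.0 m

H ≈ 155 m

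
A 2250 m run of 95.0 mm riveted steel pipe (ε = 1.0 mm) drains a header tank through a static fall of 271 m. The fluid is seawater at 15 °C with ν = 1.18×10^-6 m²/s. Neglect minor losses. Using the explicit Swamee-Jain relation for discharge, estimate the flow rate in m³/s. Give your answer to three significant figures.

Swamee-Jain (Type II): Q = -0.965·√(gD⁵h_f/L)·ln[ε/(3.7D) + √(3.17ν²L/(gD³h_f))]
√(gD⁵h_f/L) = √(9.81·0.0950⁵·271/2250) = 0.003024
ε/(3.7D) = 0.00284; √(3.17ν²L/(gD³h_f)) = 6.60×10^-5
Q = -0.965·0.003024·ln(0.002911) = 0.01704 m³/s
Check: V = 2.40 m/s, Re = 1.94×10^5, f = 0.03903, h_f = 272 m ≈ 271 m ✓

Q ≈ 0.0170 m³/s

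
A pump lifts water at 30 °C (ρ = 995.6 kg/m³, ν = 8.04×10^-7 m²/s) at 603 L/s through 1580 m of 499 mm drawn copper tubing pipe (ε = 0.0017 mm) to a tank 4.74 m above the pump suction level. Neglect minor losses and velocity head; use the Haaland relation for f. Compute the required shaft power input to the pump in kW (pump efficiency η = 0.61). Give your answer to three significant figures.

V = 4Q/(πD²) = 3.083 m/s; Re = 1.91×10^6; ε/D = 3.41×10^-6; f = 0.01051
h_f = f(L/D)V²/2g = 16.12 m
Total head H = z + h_f = 4.74 + 16.12 = 20.86 m
P_hyd = ρgQH = 995.6·9.81·0.603·20.86 = 122.9 kW
P_shaft = P_hyd/η = 122.9/0.61 = 201.4 kW

P_shaft ≈ 201 kW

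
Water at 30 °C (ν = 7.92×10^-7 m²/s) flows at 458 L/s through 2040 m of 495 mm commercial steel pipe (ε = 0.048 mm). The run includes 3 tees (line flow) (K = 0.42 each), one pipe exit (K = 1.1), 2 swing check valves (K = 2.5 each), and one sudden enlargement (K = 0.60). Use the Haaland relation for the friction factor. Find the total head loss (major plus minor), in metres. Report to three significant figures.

V = 4Q/(πD²) = 2.380 m/s; V²/2g = 0.2887 m
Re = 1.49×10^6, ε/D = 9.70×10^-5 → f = 0.01290 (Haaland)
Major: h_f = f(L/D)·V²/2g = 0.01290·4121·0.2887 = 15.35 m
Minor: ΣK = 7.96; h_m = ΣK·V²/2g = 2.298 m
Total H_L = 15.35 + 2.298 = 17.65 m

H_L ≈ 17.6 m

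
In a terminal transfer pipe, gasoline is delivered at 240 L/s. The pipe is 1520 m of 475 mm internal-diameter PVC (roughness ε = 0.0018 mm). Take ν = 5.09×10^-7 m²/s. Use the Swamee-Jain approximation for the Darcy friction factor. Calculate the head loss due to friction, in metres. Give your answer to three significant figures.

h_f ≈ 3.37 m

V = 4Q/(πD²) = 4·0.240/(π·0.475²) = 1.354 m/s
Re = VD/ν = 1.354·0.475/5.09×10^-7 = 1.26×10^6 → turbulent
ε/D = 0.0018/475 = 3.79×10^-6
Swamee-Jain: f = 0.01127
h_f = f(L/D)V²/(2g) = 0.01127·(1520/0.475)·1.354²/(2·9.81) = 3.373 m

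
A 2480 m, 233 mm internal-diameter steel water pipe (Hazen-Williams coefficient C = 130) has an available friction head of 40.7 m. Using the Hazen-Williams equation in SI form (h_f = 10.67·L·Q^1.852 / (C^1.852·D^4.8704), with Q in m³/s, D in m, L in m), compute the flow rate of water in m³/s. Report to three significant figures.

Q ≈ 0.0854 m³/s

Rearranging: Q = [h_f·C^1.852·D^4.8704 / (10.67·L)]^(1/1.852)
Q = [40.7·130^1.852·0.233^4.8704 / (10.67·2480)]^0.540 = 0.08537 m³/s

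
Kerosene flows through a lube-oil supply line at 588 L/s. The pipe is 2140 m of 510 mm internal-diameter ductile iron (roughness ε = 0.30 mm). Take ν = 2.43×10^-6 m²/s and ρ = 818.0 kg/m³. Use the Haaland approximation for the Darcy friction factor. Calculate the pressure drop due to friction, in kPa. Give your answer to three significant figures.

V = 4Q/(πD²) = 4·0.588/(π·0.510²) = 2.878 m/s
Re = VD/ν = 2.878·0.510/2.43×10^-6 = 6.04×10^5 → turbulent
ε/D = 0.30/510 = 5.88×10^-4
Haaland: f = 0.01799
h_f = f(L/D)V²/(2g) = 0.01799·(2140/0.510)·2.878²/(2·9.81) = 31.88 m
Δp = ρg·h_f = 818.0·9.81·31.88 = 255.8 kPa

Δp ≈ 256 kPa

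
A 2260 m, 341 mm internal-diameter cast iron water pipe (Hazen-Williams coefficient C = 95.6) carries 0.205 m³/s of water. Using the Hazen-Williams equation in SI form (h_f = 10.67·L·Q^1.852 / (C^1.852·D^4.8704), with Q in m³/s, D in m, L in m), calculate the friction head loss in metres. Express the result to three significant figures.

h_f = 10.67·2260·0.205^1.852 / (95.6^1.852·0.341^4.8704) = 51.94 m

h_f ≈ 51.9 m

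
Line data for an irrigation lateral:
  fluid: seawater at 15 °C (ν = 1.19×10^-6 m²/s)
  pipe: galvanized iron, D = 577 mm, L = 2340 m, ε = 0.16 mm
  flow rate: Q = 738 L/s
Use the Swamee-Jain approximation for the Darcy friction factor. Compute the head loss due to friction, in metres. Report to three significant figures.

V = 4Q/(πD²) = 4·0.738/(π·0.577²) = 2.822 m/s
Re = VD/ν = 2.822·0.577/1.19×10^-6 = 1.37×10^6 → turbulent
ε/D = 0.16/577 = 2.77×10^-4
Swamee-Jain: f = 0.01535
h_f = f(L/D)V²/(2g) = 0.01535·(2340/0.577)·2.822²/(2·9.81) = 25.28 m

h_f ≈ 25.3 m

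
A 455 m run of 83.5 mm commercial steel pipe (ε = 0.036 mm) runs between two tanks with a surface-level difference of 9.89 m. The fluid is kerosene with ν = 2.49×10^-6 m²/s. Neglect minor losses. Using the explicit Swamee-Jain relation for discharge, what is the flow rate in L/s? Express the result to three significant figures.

Swamee-Jain (Type II): Q = -0.965·√(gD⁵h_f/L)·ln[ε/(3.7D) + √(3.17ν²L/(gD³h_f))]
√(gD⁵h_f/L) = √(9.81·0.0835⁵·9.89/455) = 9.303×10^-4
ε/(3.7D) = 1.17×10^-4; √(3.17ν²L/(gD³h_f)) = 3.98×10^-4
Q = -0.965·9.303×10^-4·ln(5.144×10^-4) = 0.006798 m³/s
Check: V = 1.24 m/s, Re = 4.16×10^4, f = 0.02313, h_f = 9.90 m ≈ 9.89 m ✓

Q ≈ 6.80 L/s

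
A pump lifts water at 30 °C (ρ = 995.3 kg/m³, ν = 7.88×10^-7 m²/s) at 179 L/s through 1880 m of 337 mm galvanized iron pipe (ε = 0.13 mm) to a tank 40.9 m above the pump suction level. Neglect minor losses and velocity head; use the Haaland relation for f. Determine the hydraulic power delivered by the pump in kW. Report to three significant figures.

P_hyd ≈ 104 kW

V = 4Q/(πD²) = 2.007 m/s; Re = 8.58×10^5; ε/D = 3.86×10^-4; f = 0.01641
h_f = f(L/D)V²/2g = 18.79 m
Total head H = z + h_f = 40.9 + 18.79 = 59.69 m
P_hyd = ρgQH = 995.3·9.81·0.179·59.69 = 104.3 kW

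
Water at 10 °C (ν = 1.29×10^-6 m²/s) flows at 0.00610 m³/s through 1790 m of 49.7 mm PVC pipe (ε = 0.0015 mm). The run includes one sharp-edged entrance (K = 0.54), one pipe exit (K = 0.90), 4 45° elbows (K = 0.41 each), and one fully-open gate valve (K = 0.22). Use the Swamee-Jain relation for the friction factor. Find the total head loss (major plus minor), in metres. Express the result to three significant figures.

V = 4Q/(πD²) = 3.144 m/s; V²/2g = 0.5039 m
Re = 1.21×10^5, ε/D = 3.02×10^-5 → f = 0.01737 (Swamee-Jain)
Major: h_f = f(L/D)·V²/2g = 0.01737·36016·0.5039 = 315.3 m
Minor: ΣK = 3.30; h_m = ΣK·V²/2g = 1.663 m
Total H_L = 315.3 + 1.663 = 317.0 m

H_L ≈ 317 m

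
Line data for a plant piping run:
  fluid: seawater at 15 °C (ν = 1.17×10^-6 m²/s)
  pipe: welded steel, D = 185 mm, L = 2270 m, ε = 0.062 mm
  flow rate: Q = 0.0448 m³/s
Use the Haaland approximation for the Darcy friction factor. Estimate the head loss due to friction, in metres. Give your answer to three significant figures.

h_f ≈ 29.9 m

V = 4Q/(πD²) = 4·0.0448/(π·0.185²) = 1.667 m/s
Re = VD/ν = 1.667·0.185/1.17×10^-6 = 2.64×10^5 → turbulent
ε/D = 0.062/185 = 3.35×10^-4
Haaland: f = 0.01724
h_f = f(L/D)V²/(2g) = 0.01724·(2270/0.185)·1.667²/(2·9.81) = 29.95 m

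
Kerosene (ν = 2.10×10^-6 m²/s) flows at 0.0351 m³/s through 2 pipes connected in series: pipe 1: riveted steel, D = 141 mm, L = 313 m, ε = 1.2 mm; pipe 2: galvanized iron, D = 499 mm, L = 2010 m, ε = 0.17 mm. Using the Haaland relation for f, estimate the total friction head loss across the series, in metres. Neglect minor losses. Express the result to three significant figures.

H ≈ 21.0 m

Pipe 1: V = 2.248 m/s, Re = 1.51×10^5, ε/D = 0.00851, f = 0.03640, h_1 = f(L/D)V²/2g = 20.81 m
Pipe 2: V = 0.1795 m/s, Re = 4.26×10^4, ε/D = 3.41×10^-4, f = 0.02242, h_2 = f(L/D)V²/2g = 0.1483 m
Series → Q common, losses add: H = Σh = 20.96 m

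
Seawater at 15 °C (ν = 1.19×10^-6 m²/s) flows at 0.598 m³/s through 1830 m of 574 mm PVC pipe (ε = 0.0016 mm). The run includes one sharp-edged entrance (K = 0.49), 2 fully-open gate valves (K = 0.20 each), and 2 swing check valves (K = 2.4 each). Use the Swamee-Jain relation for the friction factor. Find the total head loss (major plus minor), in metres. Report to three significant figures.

V = 4Q/(πD²) = 2.311 m/s; V²/2g = 0.2722 m
Re = 1.11×10^6, ε/D = 2.79×10^-6 → f = 0.01147 (Swamee-Jain)
Major: h_f = f(L/D)·V²/2g = 0.01147·3188·0.2722 = 9.956 m
Minor: ΣK = 5.69; h_m = ΣK·V²/2g = 1.549 m
Total H_L = 9.956 + 1.549 = 11.50 m

H_L ≈ 11.5 m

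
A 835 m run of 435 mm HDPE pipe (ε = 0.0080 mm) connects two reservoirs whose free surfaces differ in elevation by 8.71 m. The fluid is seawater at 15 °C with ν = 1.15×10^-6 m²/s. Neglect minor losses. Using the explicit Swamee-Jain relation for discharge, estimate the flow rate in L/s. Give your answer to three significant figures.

Q ≈ 405 L/s

Swamee-Jain (Type II): Q = -0.965·√(gD⁵h_f/L)·ln[ε/(3.7D) + √(3.17ν²L/(gD³h_f))]
√(gD⁵h_f/L) = √(9.81·0.435⁵·8.71/835) = 0.03992
ε/(3.7D) = 4.97×10^-6; √(3.17ν²L/(gD³h_f)) = 2.23×10^-5
Q = -0.965·0.03992·ln(2.728×10^-5) = 0.4049 m³/s
Check: V = 2.72 m/s, Re = 1.03×10^6, f = 0.01200, h_f = 8.71 m ≈ 8.71 m ✓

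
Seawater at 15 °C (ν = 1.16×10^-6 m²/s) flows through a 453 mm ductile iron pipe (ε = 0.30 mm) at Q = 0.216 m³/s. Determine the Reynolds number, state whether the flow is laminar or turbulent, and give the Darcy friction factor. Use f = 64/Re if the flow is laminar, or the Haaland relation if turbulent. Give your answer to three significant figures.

Re ≈ 5.23×10^5; turbulent; f ≈ 0.0185

V = 4Q/(πD²) = 1.340 m/s
Re = VD/ν = 1.340·0.453/1.16×10^-6 = 5.23×10^5
Re > 4000 → turbulent; ε/D = 6.62×10^-4
Haaland: f = 0.01851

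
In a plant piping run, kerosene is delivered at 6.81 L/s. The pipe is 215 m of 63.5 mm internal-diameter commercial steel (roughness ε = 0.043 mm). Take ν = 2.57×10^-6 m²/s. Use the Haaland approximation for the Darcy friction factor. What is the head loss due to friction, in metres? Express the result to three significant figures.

h_f ≈ 18.0 m

V = 4Q/(πD²) = 4·0.00681/(π·0.0635²) = 2.150 m/s
Re = VD/ν = 2.150·0.0635/2.57×10^-6 = 5.31×10^4 → turbulent
ε/D = 0.043/63.5 = 6.77×10^-4
Haaland: f = 0.02258
h_f = f(L/D)V²/(2g) = 0.02258·(215/0.0635)·2.150²/(2·9.81) = 18.02 m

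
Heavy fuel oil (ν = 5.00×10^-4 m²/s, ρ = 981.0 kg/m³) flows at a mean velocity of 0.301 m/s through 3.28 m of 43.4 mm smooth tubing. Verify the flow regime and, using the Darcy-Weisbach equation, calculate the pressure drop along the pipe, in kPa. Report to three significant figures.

Δp ≈ 8.23 kPa

Re = VD/ν = 0.301·0.04340/5.00×10^-4 = 26.1 → laminar (Re < 2300)
f = 64/Re = 2.450
h_f = f(L/D)V²/(2g) = 2.450·(3.28/0.04340)·0.301²/(2·9.81) = 0.8549 m
Δp = ρg·h_f = 981.0·9.81·0.8549 = 8.227 kPa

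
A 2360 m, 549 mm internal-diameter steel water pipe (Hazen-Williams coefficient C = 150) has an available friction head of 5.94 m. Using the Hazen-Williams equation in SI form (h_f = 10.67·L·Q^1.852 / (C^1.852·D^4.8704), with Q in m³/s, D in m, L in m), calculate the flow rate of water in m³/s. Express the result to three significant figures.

Rearranging: Q = [h_f·C^1.852·D^4.8704 / (10.67·L)]^(1/1.852)
Q = [5.94·150^1.852·0.549^4.8704 / (10.67·2360)]^0.540 = 0.3409 m³/s

Q ≈ 0.341 m³/s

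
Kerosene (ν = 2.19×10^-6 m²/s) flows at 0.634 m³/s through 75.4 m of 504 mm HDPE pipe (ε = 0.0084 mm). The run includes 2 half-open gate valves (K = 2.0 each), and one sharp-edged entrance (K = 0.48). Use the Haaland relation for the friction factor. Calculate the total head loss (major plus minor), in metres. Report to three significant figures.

H_L ≈ 3.27 m

V = 4Q/(πD²) = 3.178 m/s; V²/2g = 0.5147 m
Re = 7.31×10^5, ε/D = 1.67×10^-5 → f = 0.01247 (Haaland)
Major: h_f = f(L/D)·V²/2g = 0.01247·149.6·0.5147 = 0.9603 m
Minor: ΣK = 4.48; h_m = ΣK·V²/2g = 2.306 m
Total H_L = 0.9603 + 2.306 = 3.266 m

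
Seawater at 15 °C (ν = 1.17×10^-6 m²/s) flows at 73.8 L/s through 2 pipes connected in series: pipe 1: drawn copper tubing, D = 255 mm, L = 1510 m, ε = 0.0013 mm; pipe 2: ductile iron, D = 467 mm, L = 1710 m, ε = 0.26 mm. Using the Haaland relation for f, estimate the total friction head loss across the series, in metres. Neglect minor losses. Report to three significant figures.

H ≈ 9.65 m

Pipe 1: V = 1.445 m/s, Re = 3.15×10^5, ε/D = 5.10×10^-6, f = 0.01425, h_1 = f(L/D)V²/2g = 8.984 m
Pipe 2: V = 0.4309 m/s, Re = 1.72×10^5, ε/D = 5.57×10^-4, f = 0.01917, h_2 = f(L/D)V²/2g = 0.6643 m
Series → Q common, losses add: H = Σh = 9.648 m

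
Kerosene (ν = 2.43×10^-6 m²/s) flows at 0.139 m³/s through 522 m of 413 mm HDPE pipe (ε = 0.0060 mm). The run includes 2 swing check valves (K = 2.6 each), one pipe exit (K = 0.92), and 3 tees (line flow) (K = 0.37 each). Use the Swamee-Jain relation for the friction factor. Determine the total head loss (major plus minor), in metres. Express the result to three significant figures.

V = 4Q/(πD²) = 1.038 m/s; V²/2g = 0.05487 m
Re = 1.76×10^5, ε/D = 1.45×10^-5 → f = 0.01604 (Swamee-Jain)
Major: h_f = f(L/D)·V²/2g = 0.01604·1264·0.05487 = 1.113 m
Minor: ΣK = 7.23; h_m = ΣK·V²/2g = 0.3967 m
Total H_L = 1.113 + 0.3967 = 1.509 m

H_L ≈ 1.51 m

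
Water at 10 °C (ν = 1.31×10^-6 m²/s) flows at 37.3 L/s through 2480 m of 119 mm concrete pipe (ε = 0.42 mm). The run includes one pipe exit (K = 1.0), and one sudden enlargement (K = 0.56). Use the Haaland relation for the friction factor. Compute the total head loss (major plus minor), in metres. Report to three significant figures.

H_L ≈ 333 m

V = 4Q/(πD²) = 3.354 m/s; V²/2g = 0.5733 m
Re = 3.05×10^5, ε/D = 0.00353 → f = 0.02781 (Haaland)
Major: h_f = f(L/D)·V²/2g = 0.02781·20840·0.5733 = 332.3 m
Minor: ΣK = 1.56; h_m = ΣK·V²/2g = 0.8943 m
Total H_L = 332.3 + 0.8943 = 333.2 m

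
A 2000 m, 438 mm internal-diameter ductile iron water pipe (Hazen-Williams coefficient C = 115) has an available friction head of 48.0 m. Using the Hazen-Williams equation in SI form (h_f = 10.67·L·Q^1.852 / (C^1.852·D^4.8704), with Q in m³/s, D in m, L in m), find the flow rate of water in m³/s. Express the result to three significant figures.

Q ≈ 0.488 m³/s

Rearranging: Q = [h_f·C^1.852·D^4.8704 / (10.67·L)]^(1/1.852)
Q = [48.0·115^1.852·0.438^4.8704 / (10.67·2000)]^0.540 = 0.4876 m³/s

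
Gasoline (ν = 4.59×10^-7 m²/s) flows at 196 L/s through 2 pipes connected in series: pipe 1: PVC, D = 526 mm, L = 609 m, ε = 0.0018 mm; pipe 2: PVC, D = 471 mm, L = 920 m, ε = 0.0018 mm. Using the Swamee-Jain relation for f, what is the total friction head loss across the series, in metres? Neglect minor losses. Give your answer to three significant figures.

H ≈ 2.00 m

Pipe 1: V = 0.9020 m/s, Re = 1.03×10^6, ε/D = 3.42×10^-6, f = 0.01163, h_1 = f(L/D)V²/2g = 0.5584 m
Pipe 2: V = 1.125 m/s, Re = 1.15×10^6, ε/D = 3.82×10^-6, f = 0.01144, h_2 = f(L/D)V²/2g = 1.441 m
Series → Q common, losses add: H = Σh = 1.999 m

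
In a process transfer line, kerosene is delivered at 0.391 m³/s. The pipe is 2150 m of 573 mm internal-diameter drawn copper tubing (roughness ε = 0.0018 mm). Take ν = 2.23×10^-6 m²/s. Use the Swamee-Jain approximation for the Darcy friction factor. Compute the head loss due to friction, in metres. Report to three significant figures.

h_f ≈ 6.04 m

V = 4Q/(πD²) = 4·0.391/(π·0.573²) = 1.516 m/s
Re = VD/ν = 1.516·0.573/2.23×10^-6 = 3.90×10^5 → turbulent
ε/D = 0.0018/573 = 3.14×10^-6
Swamee-Jain: f = 0.01374
h_f = f(L/D)V²/(2g) = 0.01374·(2150/0.573)·1.516²/(2·9.81) = 6.041 m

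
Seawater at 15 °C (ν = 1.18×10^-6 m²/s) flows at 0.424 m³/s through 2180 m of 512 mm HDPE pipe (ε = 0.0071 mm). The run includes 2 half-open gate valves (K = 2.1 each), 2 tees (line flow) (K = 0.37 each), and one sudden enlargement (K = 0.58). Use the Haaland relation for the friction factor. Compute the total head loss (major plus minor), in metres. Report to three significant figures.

V = 4Q/(πD²) = 2.059 m/s; V²/2g = 0.2162 m
Re = 8.94×10^5, ε/D = 1.39×10^-5 → f = 0.01205 (Haaland)
Major: h_f = f(L/D)·V²/2g = 0.01205·4258·0.2162 = 11.09 m
Minor: ΣK = 5.52; h_m = ΣK·V²/2g = 1.193 m
Total H_L = 11.09 + 1.193 = 12.28 m

H_L ≈ 12.3 m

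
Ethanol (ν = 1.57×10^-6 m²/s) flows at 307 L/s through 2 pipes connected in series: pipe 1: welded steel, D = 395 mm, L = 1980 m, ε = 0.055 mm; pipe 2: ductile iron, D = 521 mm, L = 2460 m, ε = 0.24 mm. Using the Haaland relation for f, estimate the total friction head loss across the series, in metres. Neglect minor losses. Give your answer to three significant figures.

Pipe 1: V = 2.505 m/s, Re = 6.30×10^5, ε/D = 1.39×10^-4, f = 0.01437, h_1 = f(L/D)V²/2g = 23.05 m
Pipe 2: V = 1.440 m/s, Re = 4.78×10^5, ε/D = 4.61×10^-4, f = 0.01736, h_2 = f(L/D)V²/2g = 8.664 m
Series → Q common, losses add: H = Σh = 31.71 m

H ≈ 31.7 m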